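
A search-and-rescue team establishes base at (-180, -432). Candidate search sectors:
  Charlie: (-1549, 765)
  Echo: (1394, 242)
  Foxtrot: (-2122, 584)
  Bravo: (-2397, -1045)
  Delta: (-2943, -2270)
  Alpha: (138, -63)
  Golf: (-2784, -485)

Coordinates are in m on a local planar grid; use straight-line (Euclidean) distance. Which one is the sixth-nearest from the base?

Distances from the base ((-180, -432)):
Alpha: 487.1 m
Echo: 1712.2 m
Charlie: 1818.5 m
Foxtrot: 2191.7 m
Bravo: 2300.2 m
Golf: 2604.5 m
Delta: 3318.5 m
The sixth-nearest is Golf at 2604.5 m.

Golf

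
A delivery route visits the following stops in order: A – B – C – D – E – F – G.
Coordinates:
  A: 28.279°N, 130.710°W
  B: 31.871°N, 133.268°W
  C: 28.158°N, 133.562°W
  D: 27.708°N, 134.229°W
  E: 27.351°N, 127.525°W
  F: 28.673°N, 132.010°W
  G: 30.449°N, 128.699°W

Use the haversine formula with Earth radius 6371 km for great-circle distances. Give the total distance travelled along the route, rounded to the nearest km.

Leg distances:
A→B: 469.1 km  (cumulative 469.1 km)
B→C: 413.8 km  (cumulative 883.0 km)
C→D: 82.4 km  (cumulative 965.4 km)
D→E: 662.2 km  (cumulative 1627.6 km)
E→F: 464.1 km  (cumulative 2091.7 km)
F→G: 376.2 km  (cumulative 2467.9 km)
Total route length ≈ 2468 km.

2468 km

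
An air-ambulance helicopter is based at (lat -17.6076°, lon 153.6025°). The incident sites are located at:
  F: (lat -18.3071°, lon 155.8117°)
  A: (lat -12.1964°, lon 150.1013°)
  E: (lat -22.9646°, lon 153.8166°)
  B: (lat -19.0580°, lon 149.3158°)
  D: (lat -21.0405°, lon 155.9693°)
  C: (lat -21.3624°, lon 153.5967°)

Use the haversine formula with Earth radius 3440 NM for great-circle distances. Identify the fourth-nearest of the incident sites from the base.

B

Distances from the base ((lat -17.6076°, lon 153.6025°)):
F: 133.0 NM
C: 225.4 NM
D: 245.9 NM
B: 259.4 NM
E: 321.9 NM
A: 383.1 NM
The fourth-nearest is B at 259.4 NM.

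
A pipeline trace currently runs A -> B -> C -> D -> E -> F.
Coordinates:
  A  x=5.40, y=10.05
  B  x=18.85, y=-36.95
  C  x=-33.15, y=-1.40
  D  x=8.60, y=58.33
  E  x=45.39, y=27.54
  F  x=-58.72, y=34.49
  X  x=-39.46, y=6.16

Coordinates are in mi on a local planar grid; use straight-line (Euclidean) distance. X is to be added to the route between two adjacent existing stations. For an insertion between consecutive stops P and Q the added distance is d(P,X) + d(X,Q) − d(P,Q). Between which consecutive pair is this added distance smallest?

Added distance for inserting X between each consecutive pair:
A–B: 68.7 mi
B–C: 19.4 mi
C–D: 7.9 mi
D–E: 110.5 mi
E–F: 17.4 mi
Smallest added distance is 7.9 mi, inserting between C and D.

between C and D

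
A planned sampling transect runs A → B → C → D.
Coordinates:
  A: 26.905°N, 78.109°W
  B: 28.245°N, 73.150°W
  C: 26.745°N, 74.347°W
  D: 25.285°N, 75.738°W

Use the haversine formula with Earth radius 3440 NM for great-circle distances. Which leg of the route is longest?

Leg distances:
A→B: 275.9 NM
B→C: 110.3 NM
C→D: 115.4 NM
The longest leg is A–B at 275.9 NM.

A–B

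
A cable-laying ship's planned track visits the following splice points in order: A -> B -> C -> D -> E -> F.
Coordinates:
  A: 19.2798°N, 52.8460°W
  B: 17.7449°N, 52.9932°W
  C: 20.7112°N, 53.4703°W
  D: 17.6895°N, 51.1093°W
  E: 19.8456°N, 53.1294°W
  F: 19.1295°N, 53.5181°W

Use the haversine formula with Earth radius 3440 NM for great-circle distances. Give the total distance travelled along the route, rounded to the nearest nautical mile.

Leg distances:
A→B: 92.5 NM  (cumulative 92.5 NM)
B→C: 180.1 NM  (cumulative 272.7 NM)
C→D: 225.5 NM  (cumulative 498.1 NM)
D→E: 173.0 NM  (cumulative 671.2 NM)
E→F: 48.3 NM  (cumulative 719.5 NM)
Total route length ≈ 719 NM.

719 NM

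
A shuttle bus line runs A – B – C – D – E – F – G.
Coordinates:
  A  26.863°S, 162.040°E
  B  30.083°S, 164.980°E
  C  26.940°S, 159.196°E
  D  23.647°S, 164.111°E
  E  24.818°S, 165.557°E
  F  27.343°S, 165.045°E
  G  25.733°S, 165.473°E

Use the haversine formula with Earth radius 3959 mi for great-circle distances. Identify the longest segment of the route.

Leg distances:
A→B: 285.3 mi
B→C: 412.8 mi
C→D: 382.1 mi
D→E: 121.9 mi
E→F: 177.3 mi
F→G: 114.3 mi
The longest leg is B–C at 412.8 mi.

B–C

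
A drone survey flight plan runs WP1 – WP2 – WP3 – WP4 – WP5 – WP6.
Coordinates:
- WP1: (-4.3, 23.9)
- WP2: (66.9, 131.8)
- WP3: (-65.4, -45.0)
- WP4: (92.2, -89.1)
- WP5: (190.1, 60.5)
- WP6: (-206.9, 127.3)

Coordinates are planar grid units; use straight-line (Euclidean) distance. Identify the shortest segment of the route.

WP1–WP2

Leg distances:
WP1→WP2: 129.3
WP2→WP3: 220.8
WP3→WP4: 163.7
WP4→WP5: 178.8
WP5→WP6: 402.6
The shortest leg is WP1–WP2 at 129.3.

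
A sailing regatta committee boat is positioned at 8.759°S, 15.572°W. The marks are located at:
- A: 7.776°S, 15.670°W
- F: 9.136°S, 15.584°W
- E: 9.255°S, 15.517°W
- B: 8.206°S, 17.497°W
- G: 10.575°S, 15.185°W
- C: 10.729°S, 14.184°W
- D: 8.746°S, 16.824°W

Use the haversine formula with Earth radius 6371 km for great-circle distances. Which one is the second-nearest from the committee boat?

Distances from the committee boat (8.759°S, 15.572°W):
F: 41.9 km
E: 55.5 km
A: 109.8 km
D: 137.6 km
G: 206.3 km
B: 220.5 km
C: 266.7 km
The second-nearest is E at 55.5 km.

E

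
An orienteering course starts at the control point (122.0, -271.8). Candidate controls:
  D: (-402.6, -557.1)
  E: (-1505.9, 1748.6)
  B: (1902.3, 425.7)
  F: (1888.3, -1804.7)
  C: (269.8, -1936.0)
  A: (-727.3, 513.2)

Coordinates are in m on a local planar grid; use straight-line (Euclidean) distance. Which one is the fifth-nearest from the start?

F

Distance to each, sorted:
D: 597.2 m
A: 1156.5 m
C: 1670.8 m
B: 1912.1 m
F: 2338.7 m
E: 2594.6 m
The fifth-nearest is F at 2338.7 m.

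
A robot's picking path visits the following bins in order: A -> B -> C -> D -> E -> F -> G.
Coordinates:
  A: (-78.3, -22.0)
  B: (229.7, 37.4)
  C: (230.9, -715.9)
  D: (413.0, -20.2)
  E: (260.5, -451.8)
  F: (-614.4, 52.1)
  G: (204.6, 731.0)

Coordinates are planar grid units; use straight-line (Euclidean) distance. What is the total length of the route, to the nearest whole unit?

4317

Leg distances:
A→B: 313.7  (cumulative 313.7)
B→C: 753.3  (cumulative 1067.0)
C→D: 719.1  (cumulative 1786.1)
D→E: 457.7  (cumulative 2243.9)
E→F: 1009.6  (cumulative 3253.5)
F→G: 1063.8  (cumulative 4317.3)
Total route length ≈ 4317.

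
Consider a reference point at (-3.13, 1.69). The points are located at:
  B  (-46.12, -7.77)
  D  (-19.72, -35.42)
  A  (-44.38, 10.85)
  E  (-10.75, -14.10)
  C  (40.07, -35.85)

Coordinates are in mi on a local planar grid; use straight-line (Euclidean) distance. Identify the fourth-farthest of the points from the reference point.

Distance to each, sorted:
C: 57.2 mi
B: 44.0 mi
A: 42.3 mi
D: 40.6 mi
E: 17.5 mi
The fourth-farthest is D at 40.6 mi.

D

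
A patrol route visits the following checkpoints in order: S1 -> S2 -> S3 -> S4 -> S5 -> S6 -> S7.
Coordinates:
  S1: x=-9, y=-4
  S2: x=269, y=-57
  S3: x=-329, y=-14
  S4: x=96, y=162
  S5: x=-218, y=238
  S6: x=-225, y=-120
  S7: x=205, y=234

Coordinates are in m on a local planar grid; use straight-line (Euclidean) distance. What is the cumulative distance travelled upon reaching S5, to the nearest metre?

Leg distances:
S1→S2: 283.0 m  (cumulative 283.0 m)
S2→S3: 599.5 m  (cumulative 882.6 m)
S3→S4: 460.0 m  (cumulative 1342.6 m)
S4→S5: 323.1 m  (cumulative 1665.6 m)
Cumulative distance at S5 ≈ 1666 m.

1666 m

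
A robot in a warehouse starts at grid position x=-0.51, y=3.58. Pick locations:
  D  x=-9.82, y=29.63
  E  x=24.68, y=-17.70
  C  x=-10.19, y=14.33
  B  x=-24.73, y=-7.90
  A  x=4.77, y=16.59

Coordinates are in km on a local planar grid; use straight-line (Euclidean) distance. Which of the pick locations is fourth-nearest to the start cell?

Distance to each, sorted:
A: 14.0 km
C: 14.5 km
B: 26.8 km
D: 27.7 km
E: 33.0 km
The fourth-nearest is D at 27.7 km.

D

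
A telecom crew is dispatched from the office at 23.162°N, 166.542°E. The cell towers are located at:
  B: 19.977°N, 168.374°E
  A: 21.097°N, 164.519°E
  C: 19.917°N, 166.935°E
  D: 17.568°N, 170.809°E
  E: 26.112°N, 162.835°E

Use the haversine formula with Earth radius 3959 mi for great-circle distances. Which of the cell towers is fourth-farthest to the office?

Distance to each, sorted:
D: 475.1 mi
E: 309.4 mi
B: 249.6 mi
C: 225.6 mi
A: 192.7 mi
The fourth-farthest is C at 225.6 mi.

C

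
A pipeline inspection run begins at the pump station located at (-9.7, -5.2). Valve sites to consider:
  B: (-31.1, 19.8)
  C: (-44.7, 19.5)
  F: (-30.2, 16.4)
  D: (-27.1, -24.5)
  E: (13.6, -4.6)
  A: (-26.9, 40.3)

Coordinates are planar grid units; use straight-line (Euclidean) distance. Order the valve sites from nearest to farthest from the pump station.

Computing each straight-line distance from (-9.7, -5.2):
E (13.6, -4.6): 23.3
D (-27.1, -24.5): 26.0
F (-30.2, 16.4): 29.8
B (-31.1, 19.8): 32.9
C (-44.7, 19.5): 42.8
A (-26.9, 40.3): 48.6

E, D, F, B, C, A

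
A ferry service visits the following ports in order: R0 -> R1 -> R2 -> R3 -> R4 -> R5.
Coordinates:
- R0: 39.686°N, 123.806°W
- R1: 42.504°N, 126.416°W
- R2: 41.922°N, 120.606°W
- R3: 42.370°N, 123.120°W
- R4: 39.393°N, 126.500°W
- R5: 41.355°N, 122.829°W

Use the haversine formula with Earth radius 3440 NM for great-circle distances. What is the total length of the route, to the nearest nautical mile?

1023 NM

Leg distances:
R0→R1: 206.3 NM  (cumulative 206.3 NM)
R1→R2: 260.7 NM  (cumulative 467.0 NM)
R2→R3: 115.1 NM  (cumulative 582.1 NM)
R3→R4: 235.5 NM  (cumulative 817.6 NM)
R4→R5: 205.1 NM  (cumulative 1022.7 NM)
Total route length ≈ 1023 NM.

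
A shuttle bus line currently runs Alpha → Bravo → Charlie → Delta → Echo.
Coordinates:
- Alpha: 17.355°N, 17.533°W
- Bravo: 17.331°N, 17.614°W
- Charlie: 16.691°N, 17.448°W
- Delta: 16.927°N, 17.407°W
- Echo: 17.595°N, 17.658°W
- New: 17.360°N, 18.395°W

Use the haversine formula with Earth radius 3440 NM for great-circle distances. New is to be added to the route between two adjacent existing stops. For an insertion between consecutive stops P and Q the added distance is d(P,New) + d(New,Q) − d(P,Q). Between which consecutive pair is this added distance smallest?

between Delta and Echo

Added distance for inserting New between each consecutive pair:
Alpha–Bravo: 89.3 NM
Bravo–Charlie: 72.8 NM
Charlie–Delta: 115.6 NM
Delta–Echo: 64.3 NM
Smallest added distance is 64.3 NM, inserting between Delta and Echo.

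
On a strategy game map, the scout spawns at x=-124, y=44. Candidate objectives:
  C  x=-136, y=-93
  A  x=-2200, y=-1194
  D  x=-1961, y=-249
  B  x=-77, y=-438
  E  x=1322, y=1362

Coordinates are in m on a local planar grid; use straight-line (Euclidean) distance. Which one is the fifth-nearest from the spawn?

A

Distances from the spawn (x=-124, y=44):
C: 137.5 m
B: 484.3 m
D: 1860.2 m
E: 1956.5 m
A: 2417.1 m
The fifth-nearest is A at 2417.1 m.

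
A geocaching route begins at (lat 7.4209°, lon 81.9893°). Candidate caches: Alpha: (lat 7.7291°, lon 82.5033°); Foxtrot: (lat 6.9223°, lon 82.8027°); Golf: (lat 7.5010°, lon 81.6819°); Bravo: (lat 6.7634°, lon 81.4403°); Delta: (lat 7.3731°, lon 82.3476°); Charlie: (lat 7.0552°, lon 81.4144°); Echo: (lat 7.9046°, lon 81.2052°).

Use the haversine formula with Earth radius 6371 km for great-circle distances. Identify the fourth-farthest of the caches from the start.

Distance to each, sorted:
Foxtrot: 105.5 km
Echo: 101.8 km
Bravo: 94.9 km
Charlie: 75.3 km
Alpha: 66.2 km
Delta: 39.9 km
Golf: 35.0 km
The fourth-farthest is Charlie at 75.3 km.

Charlie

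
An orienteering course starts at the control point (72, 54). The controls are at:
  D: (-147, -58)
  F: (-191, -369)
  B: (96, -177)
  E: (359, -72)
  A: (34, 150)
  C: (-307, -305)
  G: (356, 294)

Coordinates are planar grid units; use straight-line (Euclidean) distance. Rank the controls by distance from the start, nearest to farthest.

Distance from the start at (72, 54) to each:
A (34, 150): 103.2
B (96, -177): 232.2
D (-147, -58): 246.0
E (359, -72): 313.4
G (356, 294): 371.8
F (-191, -369): 498.1
C (-307, -305): 522.0

A, B, D, E, G, F, C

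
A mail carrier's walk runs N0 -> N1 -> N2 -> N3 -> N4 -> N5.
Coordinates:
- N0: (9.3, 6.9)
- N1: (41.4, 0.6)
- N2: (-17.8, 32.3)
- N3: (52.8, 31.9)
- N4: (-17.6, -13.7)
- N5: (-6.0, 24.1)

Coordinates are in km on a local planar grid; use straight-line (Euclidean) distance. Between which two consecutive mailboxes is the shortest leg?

Leg distances:
N0→N1: 32.7 km
N1→N2: 67.2 km
N2→N3: 70.6 km
N3→N4: 83.9 km
N4→N5: 39.5 km
The shortest leg is N0–N1 at 32.7 km.

N0–N1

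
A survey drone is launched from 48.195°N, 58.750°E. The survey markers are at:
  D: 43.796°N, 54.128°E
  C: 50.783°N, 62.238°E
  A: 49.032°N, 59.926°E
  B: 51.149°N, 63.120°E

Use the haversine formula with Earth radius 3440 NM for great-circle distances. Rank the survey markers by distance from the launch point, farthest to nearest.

Distance from the launch point at 48.195°N, 58.750°E to each:
D 43.796°N, 54.128°E: 326.9 NM
B 51.149°N, 63.120°E: 245.4 NM
C 50.783°N, 62.238°E: 206.5 NM
A 49.032°N, 59.926°E: 68.6 NM

D, B, C, A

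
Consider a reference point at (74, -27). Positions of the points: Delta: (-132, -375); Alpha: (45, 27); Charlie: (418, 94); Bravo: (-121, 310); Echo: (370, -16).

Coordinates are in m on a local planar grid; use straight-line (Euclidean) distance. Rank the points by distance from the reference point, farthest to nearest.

Delta, Bravo, Charlie, Echo, Alpha

Distances from the reference point:
Delta (-132, -375): 404.4 m
Bravo (-121, 310): 389.4 m
Charlie (418, 94): 364.7 m
Echo (370, -16): 296.2 m
Alpha (45, 27): 61.3 m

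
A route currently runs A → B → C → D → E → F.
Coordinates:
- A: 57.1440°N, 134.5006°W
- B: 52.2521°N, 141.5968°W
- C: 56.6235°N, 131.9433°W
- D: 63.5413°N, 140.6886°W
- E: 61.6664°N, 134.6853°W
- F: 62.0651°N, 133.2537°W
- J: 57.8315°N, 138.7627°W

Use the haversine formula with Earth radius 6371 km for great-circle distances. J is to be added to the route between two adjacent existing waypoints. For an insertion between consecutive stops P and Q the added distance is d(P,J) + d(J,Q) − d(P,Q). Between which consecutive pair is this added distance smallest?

between C and D

Added distance for inserting J between each consecutive pair:
A–B: 202.8 km
B–C: 287.7 km
C–D: 167.5 km
D–E: 756.0 km
E–F: 957.8 km
Smallest added distance is 167.5 km, inserting between C and D.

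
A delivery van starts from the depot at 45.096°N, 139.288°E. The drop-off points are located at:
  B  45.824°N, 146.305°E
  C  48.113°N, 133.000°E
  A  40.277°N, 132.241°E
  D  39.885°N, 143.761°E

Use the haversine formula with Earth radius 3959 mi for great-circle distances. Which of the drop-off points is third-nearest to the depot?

D

Distance to each, sorted:
B: 343.7 mi
C: 363.9 mi
D: 426.0 mi
A: 488.5 mi
The third-nearest is D at 426.0 mi.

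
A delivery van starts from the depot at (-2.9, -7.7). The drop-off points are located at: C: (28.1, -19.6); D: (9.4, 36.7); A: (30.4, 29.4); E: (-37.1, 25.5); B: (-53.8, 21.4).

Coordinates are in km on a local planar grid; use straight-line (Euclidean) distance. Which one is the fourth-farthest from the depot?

D

Distances from the depot ((-2.9, -7.7)):
B: 58.6 km
A: 49.9 km
E: 47.7 km
D: 46.1 km
C: 33.2 km
The fourth-farthest is D at 46.1 km.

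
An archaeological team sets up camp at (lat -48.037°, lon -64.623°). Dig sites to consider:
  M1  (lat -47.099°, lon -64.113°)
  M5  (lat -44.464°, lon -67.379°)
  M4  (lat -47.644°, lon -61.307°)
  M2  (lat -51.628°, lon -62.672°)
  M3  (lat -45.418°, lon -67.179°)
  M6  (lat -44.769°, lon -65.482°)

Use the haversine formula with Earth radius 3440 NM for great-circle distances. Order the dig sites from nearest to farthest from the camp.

Computing each great-circle distance from (lat -48.037°, lon -64.623°):
M1 (lat -47.099°, lon -64.113°): 60.0 NM
M4 (lat -47.644°, lon -61.307°): 135.7 NM
M3 (lat -45.418°, lon -67.179°): 189.2 NM
M6 (lat -44.769°, lon -65.482°): 199.4 NM
M2 (lat -51.628°, lon -62.672°): 228.4 NM
M5 (lat -44.464°, lon -67.379°): 243.1 NM

M1, M4, M3, M6, M2, M5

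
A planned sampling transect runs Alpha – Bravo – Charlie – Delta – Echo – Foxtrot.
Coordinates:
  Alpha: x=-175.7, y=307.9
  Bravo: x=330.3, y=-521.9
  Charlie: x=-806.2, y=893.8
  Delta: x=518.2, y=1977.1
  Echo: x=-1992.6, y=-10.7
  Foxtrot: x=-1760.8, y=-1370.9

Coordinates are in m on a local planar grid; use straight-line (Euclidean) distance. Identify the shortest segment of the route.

Alpha–Bravo

Leg distances:
Alpha→Bravo: 971.9 m
Bravo→Charlie: 1815.4 m
Charlie→Delta: 1711.0 m
Delta→Echo: 3202.4 m
Echo→Foxtrot: 1379.8 m
The shortest leg is Alpha–Bravo at 971.9 m.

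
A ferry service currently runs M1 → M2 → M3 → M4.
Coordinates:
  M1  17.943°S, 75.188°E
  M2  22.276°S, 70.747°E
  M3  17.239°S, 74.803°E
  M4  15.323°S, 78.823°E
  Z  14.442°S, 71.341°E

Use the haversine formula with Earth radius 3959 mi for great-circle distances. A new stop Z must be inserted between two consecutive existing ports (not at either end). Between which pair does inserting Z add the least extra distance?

Added distance for inserting Z between each consecutive pair:
M1–M2: 478.9 mi
M2–M3: 406.6 mi
M3–M4: 506.1 mi
Smallest added distance is 406.6 mi, inserting between M2 and M3.

between M2 and M3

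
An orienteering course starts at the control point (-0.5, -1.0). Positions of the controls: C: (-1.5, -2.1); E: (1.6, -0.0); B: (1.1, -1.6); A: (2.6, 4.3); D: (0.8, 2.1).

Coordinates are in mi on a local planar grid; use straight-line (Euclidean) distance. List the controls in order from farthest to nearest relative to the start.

A, D, E, B, C

Distances from the start:
A (2.6, 4.3): 6.1 mi
D (0.8, 2.1): 3.4 mi
E (1.6, -0.0): 2.3 mi
B (1.1, -1.6): 1.7 mi
C (-1.5, -2.1): 1.5 mi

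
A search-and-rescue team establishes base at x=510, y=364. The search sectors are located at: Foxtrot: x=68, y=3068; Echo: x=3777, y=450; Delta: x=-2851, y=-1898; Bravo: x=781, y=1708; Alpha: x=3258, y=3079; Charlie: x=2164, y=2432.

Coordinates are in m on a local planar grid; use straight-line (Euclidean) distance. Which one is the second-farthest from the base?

Alpha

Distance to each, sorted:
Delta: 4051.3 m
Alpha: 3863.0 m
Echo: 3268.1 m
Foxtrot: 2739.9 m
Charlie: 2648.1 m
Bravo: 1371.0 m
The second-farthest is Alpha at 3863.0 m.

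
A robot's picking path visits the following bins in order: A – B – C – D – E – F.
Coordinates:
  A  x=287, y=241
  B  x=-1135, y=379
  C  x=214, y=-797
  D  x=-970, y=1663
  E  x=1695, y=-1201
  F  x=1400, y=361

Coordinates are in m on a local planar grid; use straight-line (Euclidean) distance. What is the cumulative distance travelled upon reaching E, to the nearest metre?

9861 m

Leg distances:
A→B: 1428.7 m  (cumulative 1428.7 m)
B→C: 1789.6 m  (cumulative 3218.3 m)
C→D: 2730.1 m  (cumulative 5948.4 m)
D→E: 3912.1 m  (cumulative 9860.5 m)
Cumulative distance at E ≈ 9861 m.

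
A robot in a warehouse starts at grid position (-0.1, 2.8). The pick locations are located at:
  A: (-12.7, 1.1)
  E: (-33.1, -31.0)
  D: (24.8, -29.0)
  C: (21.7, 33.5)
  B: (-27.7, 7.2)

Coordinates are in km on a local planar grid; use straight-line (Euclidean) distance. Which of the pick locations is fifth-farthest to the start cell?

A

Distance to each, sorted:
E: 47.2 km
D: 40.4 km
C: 37.7 km
B: 27.9 km
A: 12.7 km
The fifth-farthest is A at 12.7 km.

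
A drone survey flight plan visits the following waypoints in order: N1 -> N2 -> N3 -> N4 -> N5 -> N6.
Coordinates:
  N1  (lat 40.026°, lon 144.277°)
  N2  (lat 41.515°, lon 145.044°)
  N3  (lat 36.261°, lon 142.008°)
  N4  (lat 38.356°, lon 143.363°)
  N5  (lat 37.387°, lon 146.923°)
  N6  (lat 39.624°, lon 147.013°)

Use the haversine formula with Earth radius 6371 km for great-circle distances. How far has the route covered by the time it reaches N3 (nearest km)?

818 km

Leg distances:
N1→N2: 177.7 km  (cumulative 177.7 km)
N2→N3: 640.5 km  (cumulative 818.2 km)
Cumulative distance at N3 ≈ 818 km.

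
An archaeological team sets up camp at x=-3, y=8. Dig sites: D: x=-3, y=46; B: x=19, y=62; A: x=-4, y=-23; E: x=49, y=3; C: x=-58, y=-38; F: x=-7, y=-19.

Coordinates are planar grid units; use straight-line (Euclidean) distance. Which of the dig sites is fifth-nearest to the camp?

B

Distances from the camp (x=-3, y=8):
F: 27.3
A: 31.0
D: 38.0
E: 52.2
B: 58.3
C: 71.7
The fifth-nearest is B at 58.3.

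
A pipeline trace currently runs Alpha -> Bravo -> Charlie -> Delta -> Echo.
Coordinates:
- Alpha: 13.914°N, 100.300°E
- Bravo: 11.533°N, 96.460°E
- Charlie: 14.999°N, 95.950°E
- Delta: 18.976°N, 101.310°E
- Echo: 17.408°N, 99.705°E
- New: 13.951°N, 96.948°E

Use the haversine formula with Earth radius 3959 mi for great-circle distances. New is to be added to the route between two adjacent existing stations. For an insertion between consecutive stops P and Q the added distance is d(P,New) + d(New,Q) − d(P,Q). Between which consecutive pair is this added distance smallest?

Added distance for inserting New between each consecutive pair:
Alpha–Bravo: 88.4 mi
Bravo–Charlie: 26.8 mi
Charlie–Delta: 102.0 mi
Delta–Echo: 601.7 mi
Smallest added distance is 26.8 mi, inserting between Bravo and Charlie.

between Bravo and Charlie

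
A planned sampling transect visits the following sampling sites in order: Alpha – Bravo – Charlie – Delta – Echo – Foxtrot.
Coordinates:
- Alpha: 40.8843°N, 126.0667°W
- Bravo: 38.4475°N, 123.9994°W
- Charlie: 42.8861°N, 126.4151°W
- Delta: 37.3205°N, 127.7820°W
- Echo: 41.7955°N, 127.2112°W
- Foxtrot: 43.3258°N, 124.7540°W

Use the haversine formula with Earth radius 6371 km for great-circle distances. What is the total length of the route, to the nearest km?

Leg distances:
Alpha→Bravo: 323.6 km  (cumulative 323.6 km)
Bravo→Charlie: 533.9 km  (cumulative 857.5 km)
Charlie→Delta: 629.7 km  (cumulative 1487.1 km)
Delta→Echo: 500.0 km  (cumulative 1987.1 km)
Echo→Foxtrot: 263.5 km  (cumulative 2250.7 km)
Total route length ≈ 2251 km.

2251 km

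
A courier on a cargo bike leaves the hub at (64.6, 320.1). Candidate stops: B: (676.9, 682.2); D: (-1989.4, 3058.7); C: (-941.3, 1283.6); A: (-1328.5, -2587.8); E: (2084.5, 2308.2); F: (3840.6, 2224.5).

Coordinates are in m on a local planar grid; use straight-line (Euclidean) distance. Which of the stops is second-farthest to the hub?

Distance to each, sorted:
F: 4229.1 m
D: 3423.3 m
A: 3224.4 m
E: 2834.2 m
C: 1392.9 m
B: 711.4 m
The second-farthest is D at 3423.3 m.

D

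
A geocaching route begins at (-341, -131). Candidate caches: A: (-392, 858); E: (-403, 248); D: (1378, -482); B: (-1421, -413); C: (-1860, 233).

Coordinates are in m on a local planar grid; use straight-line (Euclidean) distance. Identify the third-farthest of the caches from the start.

Distances from the start ((-341, -131)):
D: 1754.5 m
C: 1562.0 m
B: 1116.2 m
A: 990.3 m
E: 384.0 m
The third-farthest is B at 1116.2 m.

B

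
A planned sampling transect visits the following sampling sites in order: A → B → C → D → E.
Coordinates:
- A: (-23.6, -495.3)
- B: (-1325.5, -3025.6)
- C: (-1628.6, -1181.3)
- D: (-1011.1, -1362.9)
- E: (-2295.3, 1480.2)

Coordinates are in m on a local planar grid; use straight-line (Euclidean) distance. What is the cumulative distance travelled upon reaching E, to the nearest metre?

Leg distances:
A→B: 2845.6 m  (cumulative 2845.6 m)
B→C: 1869.0 m  (cumulative 4714.6 m)
C→D: 643.6 m  (cumulative 5358.3 m)
D→E: 3119.7 m  (cumulative 8478.0 m)
Cumulative distance at E ≈ 8478 m.

8478 m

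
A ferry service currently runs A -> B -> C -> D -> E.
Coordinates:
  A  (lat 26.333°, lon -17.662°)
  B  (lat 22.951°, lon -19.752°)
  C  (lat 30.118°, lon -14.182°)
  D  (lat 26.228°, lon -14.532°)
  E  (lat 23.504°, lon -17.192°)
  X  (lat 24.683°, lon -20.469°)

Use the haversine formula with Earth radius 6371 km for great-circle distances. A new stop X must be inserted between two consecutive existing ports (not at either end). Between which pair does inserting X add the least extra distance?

between B and C

Added distance for inserting X between each consecutive pair:
A–B: 110.8 km
B–C: 101.6 km
C–D: 1052.3 km
D–E: 573.1 km
Smallest added distance is 101.6 km, inserting between B and C.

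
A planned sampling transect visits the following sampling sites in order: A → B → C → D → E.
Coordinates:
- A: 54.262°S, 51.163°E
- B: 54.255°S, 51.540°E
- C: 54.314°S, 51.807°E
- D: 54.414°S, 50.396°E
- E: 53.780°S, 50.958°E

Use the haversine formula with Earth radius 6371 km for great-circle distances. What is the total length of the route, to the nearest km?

Leg distances:
A→B: 24.5 km  (cumulative 24.5 km)
B→C: 18.5 km  (cumulative 43.0 km)
C→D: 92.1 km  (cumulative 135.1 km)
D→E: 79.5 km  (cumulative 214.6 km)
Total route length ≈ 215 km.

215 km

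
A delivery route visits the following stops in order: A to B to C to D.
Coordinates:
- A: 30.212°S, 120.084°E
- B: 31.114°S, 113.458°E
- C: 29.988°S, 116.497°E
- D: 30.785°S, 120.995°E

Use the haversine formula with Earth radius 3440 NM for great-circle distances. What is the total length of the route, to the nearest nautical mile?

755 NM

Leg distances:
A→B: 346.4 NM  (cumulative 346.4 NM)
B→C: 171.0 NM  (cumulative 517.4 NM)
C→D: 237.8 NM  (cumulative 755.3 NM)
Total route length ≈ 755 NM.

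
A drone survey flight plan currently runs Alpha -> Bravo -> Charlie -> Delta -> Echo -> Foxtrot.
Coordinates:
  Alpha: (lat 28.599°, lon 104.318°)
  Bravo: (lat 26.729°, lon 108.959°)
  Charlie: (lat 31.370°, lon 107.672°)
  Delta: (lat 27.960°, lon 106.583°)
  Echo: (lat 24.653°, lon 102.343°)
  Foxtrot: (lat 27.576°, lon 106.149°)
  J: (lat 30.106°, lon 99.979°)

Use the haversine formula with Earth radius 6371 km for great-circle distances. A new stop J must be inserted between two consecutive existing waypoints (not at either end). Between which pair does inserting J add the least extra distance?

between Delta and Echo

Added distance for inserting J between each consecutive pair:
Alpha–Bravo: 905.3 km
Bravo–Charlie: 1172.1 km
Charlie–Delta: 1039.7 km
Delta–Echo: 774.4 km
Echo–Foxtrot: 813.1 km
Smallest added distance is 774.4 km, inserting between Delta and Echo.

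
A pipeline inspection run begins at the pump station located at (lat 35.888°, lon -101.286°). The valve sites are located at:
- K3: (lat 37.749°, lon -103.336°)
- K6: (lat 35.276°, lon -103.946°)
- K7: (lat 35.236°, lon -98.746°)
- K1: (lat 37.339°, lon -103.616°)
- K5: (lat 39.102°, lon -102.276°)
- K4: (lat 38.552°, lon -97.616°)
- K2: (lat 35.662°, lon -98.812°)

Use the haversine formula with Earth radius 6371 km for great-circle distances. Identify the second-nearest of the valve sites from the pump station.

Distances from the pump station ((lat 35.888°, lon -101.286°)):
K2: 224.6 km
K7: 240.9 km
K6: 250.0 km
K1: 263.2 km
K3: 275.9 km
K5: 367.9 km
K4: 439.6 km
The second-nearest is K7 at 240.9 km.

K7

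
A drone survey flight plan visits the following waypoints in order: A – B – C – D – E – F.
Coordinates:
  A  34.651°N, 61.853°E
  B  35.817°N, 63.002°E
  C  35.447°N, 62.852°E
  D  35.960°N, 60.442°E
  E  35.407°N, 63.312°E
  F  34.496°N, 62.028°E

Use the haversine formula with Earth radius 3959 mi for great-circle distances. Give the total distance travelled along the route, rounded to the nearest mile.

Leg distances:
A→B: 103.4 mi  (cumulative 103.4 mi)
B→C: 26.9 mi  (cumulative 130.3 mi)
C→D: 139.8 mi  (cumulative 270.1 mi)
D→E: 165.5 mi  (cumulative 435.7 mi)
E→F: 96.2 mi  (cumulative 531.8 mi)
Total route length ≈ 532 mi.

532 mi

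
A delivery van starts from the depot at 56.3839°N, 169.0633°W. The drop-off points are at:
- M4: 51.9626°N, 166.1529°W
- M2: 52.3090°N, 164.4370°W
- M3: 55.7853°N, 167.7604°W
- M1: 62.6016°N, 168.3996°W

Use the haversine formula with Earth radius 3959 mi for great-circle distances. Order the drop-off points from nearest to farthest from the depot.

M3, M4, M2, M1

Computing each great-circle distance from 56.3839°N, 169.0633°W:
M3 55.7853°N, 167.7604°W: 65.1 mi
M4 51.9626°N, 166.1529°W: 327.3 mi
M2 52.3090°N, 164.4370°W: 337.5 mi
M1 62.6016°N, 168.3996°W: 430.3 mi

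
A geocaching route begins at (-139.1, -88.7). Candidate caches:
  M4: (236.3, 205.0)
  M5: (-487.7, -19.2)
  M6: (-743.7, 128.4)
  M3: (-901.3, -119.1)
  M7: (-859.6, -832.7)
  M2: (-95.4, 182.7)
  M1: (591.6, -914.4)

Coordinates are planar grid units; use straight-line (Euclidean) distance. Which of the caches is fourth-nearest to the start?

Distance to each, sorted:
M2: 274.9
M5: 355.5
M4: 476.6
M6: 642.4
M3: 762.8
M7: 1035.7
M1: 1102.6
The fourth-nearest is M6 at 642.4.

M6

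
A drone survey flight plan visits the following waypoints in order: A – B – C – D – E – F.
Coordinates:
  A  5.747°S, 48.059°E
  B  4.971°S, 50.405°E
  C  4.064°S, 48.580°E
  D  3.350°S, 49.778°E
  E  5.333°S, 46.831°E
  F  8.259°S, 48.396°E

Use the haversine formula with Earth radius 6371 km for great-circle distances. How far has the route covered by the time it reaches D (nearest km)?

Leg distances:
A→B: 273.7 km  (cumulative 273.7 km)
B→C: 226.0 km  (cumulative 499.7 km)
C→D: 154.8 km  (cumulative 654.6 km)
Cumulative distance at D ≈ 655 km.

655 km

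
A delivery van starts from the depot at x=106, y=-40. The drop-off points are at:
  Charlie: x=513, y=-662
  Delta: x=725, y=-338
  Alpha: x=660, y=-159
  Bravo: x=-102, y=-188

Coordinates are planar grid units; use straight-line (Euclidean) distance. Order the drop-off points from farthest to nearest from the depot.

Computing each straight-line distance from x=106, y=-40:
Charlie x=513, y=-662: 743.3
Delta x=725, y=-338: 687.0
Alpha x=660, y=-159: 566.6
Bravo x=-102, y=-188: 255.3

Charlie, Delta, Alpha, Bravo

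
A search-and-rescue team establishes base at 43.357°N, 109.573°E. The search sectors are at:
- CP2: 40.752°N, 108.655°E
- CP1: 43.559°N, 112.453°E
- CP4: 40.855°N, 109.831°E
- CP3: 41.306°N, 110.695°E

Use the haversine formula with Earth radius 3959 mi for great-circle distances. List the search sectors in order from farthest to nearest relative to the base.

CP2, CP4, CP3, CP1

Distance from the base at 43.357°N, 109.573°E to each:
CP2 40.752°N, 108.655°E: 186.1 mi
CP4 40.855°N, 109.831°E: 173.4 mi
CP3 41.306°N, 110.695°E: 152.9 mi
CP1 43.559°N, 112.453°E: 145.1 mi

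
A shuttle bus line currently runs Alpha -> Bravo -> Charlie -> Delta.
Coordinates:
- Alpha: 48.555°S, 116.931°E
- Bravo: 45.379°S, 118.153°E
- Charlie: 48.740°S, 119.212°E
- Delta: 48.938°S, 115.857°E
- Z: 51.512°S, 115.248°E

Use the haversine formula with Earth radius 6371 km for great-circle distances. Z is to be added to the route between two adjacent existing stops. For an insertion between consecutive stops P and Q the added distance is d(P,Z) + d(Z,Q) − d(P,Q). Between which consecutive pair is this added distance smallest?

Added distance for inserting Z between each consecutive pair:
Alpha–Bravo: 699.6 km
Bravo–Charlie: 750.5 km
Charlie–Delta: 461.0 km
Smallest added distance is 461.0 km, inserting between Charlie and Delta.

between Charlie and Delta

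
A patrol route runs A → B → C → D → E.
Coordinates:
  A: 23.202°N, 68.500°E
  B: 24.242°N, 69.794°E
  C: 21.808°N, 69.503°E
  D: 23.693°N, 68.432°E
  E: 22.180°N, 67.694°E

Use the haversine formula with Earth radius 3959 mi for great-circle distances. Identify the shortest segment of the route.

A–B

Leg distances:
A→B: 108.9 mi
B→C: 169.2 mi
C→D: 147.0 mi
D→E: 114.6 mi
The shortest leg is A–B at 108.9 mi.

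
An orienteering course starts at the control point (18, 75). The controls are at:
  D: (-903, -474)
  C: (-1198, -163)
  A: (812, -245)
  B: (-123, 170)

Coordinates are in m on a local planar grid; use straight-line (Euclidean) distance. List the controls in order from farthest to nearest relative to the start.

Distances from the start:
C (-1198, -163): 1239.1 m
D (-903, -474): 1072.2 m
A (812, -245): 856.1 m
B (-123, 170): 170.0 m

C, D, A, B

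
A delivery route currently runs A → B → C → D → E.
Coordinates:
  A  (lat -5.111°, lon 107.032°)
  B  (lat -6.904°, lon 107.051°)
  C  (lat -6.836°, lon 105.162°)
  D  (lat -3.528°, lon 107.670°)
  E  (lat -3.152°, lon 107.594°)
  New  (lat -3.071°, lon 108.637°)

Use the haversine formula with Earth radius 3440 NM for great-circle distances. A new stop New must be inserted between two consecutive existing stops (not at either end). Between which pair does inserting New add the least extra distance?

Added distance for inserting New between each consecutive pair:
A–B: 296.9 NM
B–C: 443.3 NM
C–D: 122.3 NM
D–E: 103.8 NM
Smallest added distance is 103.8 NM, inserting between D and E.

between D and E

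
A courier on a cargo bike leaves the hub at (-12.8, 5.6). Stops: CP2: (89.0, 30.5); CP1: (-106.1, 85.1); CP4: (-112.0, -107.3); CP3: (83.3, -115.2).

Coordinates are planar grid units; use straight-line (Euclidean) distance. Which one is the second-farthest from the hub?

CP4

Distance to each, sorted:
CP3: 154.4
CP4: 150.3
CP1: 122.6
CP2: 104.8
The second-farthest is CP4 at 150.3.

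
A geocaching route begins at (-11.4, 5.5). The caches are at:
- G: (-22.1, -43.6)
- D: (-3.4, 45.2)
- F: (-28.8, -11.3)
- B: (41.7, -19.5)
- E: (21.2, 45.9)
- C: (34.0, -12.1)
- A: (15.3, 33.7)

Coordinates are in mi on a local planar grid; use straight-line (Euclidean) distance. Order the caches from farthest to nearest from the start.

B, E, G, C, D, A, F

Distance from the start at (-11.4, 5.5) to each:
B (41.7, -19.5): 58.7 mi
E (21.2, 45.9): 51.9 mi
G (-22.1, -43.6): 50.3 mi
C (34.0, -12.1): 48.7 mi
D (-3.4, 45.2): 40.5 mi
A (15.3, 33.7): 38.8 mi
F (-28.8, -11.3): 24.2 mi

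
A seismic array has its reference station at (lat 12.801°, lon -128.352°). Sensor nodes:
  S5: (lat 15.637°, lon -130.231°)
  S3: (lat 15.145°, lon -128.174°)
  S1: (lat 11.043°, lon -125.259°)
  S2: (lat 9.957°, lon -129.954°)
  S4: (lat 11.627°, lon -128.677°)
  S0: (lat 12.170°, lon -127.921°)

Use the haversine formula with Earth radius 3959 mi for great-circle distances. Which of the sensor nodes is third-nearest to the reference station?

Distances from the reference station ((lat 12.801°, lon -128.352°)):
S0: 52.4 mi
S4: 84.0 mi
S3: 162.4 mi
S2: 224.5 mi
S5: 232.9 mi
S1: 241.8 mi
The third-nearest is S3 at 162.4 mi.

S3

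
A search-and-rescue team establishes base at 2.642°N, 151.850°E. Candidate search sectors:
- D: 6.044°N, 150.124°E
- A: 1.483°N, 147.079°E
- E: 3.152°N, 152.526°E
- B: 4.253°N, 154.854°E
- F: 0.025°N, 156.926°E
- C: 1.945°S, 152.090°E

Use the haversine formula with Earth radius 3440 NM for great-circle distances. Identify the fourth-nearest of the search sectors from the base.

C

Distance to each, sorted:
E: 50.8 NM
B: 204.4 NM
D: 228.9 NM
C: 275.8 NM
A: 294.6 NM
F: 342.8 NM
The fourth-nearest is C at 275.8 NM.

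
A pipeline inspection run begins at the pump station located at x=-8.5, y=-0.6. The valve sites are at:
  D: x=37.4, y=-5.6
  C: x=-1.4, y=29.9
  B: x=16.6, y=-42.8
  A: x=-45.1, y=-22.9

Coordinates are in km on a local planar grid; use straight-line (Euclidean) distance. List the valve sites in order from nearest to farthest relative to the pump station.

Computing each straight-line distance from x=-8.5, y=-0.6:
C x=-1.4, y=29.9: 31.3 km
A x=-45.1, y=-22.9: 42.9 km
D x=37.4, y=-5.6: 46.2 km
B x=16.6, y=-42.8: 49.1 km

C, A, D, B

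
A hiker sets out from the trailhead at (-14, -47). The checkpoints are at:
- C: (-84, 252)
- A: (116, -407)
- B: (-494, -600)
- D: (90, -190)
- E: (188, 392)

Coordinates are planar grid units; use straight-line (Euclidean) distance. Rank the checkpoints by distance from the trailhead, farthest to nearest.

Computing each straight-line distance from (-14, -47):
B (-494, -600): 732.3
E (188, 392): 483.2
A (116, -407): 382.8
C (-84, 252): 307.1
D (90, -190): 176.8

B, E, A, C, D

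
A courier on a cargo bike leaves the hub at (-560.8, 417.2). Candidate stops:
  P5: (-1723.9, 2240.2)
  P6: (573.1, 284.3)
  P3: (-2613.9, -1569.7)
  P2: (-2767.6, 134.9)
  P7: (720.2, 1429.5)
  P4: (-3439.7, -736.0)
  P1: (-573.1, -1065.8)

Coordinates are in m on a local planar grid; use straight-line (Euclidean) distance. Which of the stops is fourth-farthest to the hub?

Distance to each, sorted:
P4: 3101.3 m
P3: 2857.1 m
P2: 2224.8 m
P5: 2162.4 m
P7: 1632.7 m
P1: 1483.1 m
P6: 1141.7 m
The fourth-farthest is P5 at 2162.4 m.

P5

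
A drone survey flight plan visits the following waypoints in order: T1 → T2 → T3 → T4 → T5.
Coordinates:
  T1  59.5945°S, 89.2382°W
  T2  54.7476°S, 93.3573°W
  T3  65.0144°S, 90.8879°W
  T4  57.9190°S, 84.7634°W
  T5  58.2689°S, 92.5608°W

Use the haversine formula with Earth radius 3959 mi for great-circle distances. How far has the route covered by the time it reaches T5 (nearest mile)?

1898 mi

Leg distances:
T1→T2: 368.6 mi  (cumulative 368.6 mi)
T2→T3: 714.4 mi  (cumulative 1083.0 mi)
T3→T4: 529.7 mi  (cumulative 1612.7 mi)
T4→T5: 285.6 mi  (cumulative 1898.4 mi)
Cumulative distance at T5 ≈ 1898 mi.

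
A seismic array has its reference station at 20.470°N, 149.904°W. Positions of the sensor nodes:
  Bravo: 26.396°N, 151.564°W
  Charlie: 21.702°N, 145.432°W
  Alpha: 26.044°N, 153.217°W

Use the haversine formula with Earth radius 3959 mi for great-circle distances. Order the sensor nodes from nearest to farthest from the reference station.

Charlie, Bravo, Alpha

Distance from the reference station at 20.470°N, 149.904°W to each:
Charlie 21.702°N, 145.432°W: 300.6 mi
Bravo 26.396°N, 151.564°W: 422.8 mi
Alpha 26.044°N, 153.217°W: 438.8 mi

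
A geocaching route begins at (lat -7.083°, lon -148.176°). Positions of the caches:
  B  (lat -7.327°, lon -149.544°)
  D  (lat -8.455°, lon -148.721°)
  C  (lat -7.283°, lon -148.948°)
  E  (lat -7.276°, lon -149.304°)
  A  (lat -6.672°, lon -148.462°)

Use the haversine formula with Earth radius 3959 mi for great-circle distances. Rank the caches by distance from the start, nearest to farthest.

Computing each great-circle distance from (lat -7.083°, lon -148.176°):
A (lat -6.672°, lon -148.462°): 34.5 mi
C (lat -7.283°, lon -148.948°): 54.7 mi
E (lat -7.276°, lon -149.304°): 78.5 mi
B (lat -7.327°, lon -149.544°): 95.3 mi
D (lat -8.455°, lon -148.721°): 101.9 mi

A, C, E, B, D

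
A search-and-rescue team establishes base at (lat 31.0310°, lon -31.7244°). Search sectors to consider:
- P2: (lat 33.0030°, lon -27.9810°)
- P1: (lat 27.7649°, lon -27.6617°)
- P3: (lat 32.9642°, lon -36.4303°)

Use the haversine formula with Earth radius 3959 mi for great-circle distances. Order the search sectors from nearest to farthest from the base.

P2, P3, P1

Computing each great-circle distance from (lat 31.0310°, lon -31.7244°):
P2 (lat 33.0030°, lon -27.9810°): 258.2 mi
P3 (lat 32.9642°, lon -36.4303°): 306.4 mi
P1 (lat 27.7649°, lon -27.6617°): 332.7 mi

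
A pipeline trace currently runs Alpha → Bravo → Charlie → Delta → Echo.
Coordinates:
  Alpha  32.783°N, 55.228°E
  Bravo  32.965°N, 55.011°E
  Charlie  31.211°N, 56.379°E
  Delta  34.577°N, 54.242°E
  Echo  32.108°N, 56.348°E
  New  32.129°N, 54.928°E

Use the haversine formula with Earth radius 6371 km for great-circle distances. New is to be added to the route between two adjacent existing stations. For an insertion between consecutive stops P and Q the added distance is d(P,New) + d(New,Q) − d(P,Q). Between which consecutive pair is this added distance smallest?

Added distance for inserting New between each consecutive pair:
Alpha–Bravo: 142.6 km
Bravo–Charlie: 30.6 km
Charlie–Delta: 26.5 km
Delta–Echo: 76.2 km
Smallest added distance is 26.5 km, inserting between Charlie and Delta.

between Charlie and Delta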